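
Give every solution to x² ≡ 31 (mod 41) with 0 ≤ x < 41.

20, 21

41 ≡ 1 (mod 4), so we find a root by search.
Trying successive values, 20² = 400 ≡ 31 (mod 41). The other root is 41 − 20 = 21.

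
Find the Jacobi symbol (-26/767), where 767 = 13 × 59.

0

First reduce: -26 ≡ 741 (mod 767).
Reciprocity: 741 ≡ 1 and 767 ≡ 3 (mod 4), so (741/767) = +(767/741).
Reduce top mod 741: now compute (26/741).
Pull out 2: since 741 ≡ 5 (mod 8), (2/741) = -1.
Reciprocity: 13 ≡ 1 and 741 ≡ 1 (mod 4), so (13/741) = +(741/13).
Reduce top mod 13: now compute (0/13).
Top reduces to 0: gcd > 1, so the symbol is 0.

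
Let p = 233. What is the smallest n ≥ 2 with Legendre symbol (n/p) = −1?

(2/233) = +1, so 2 is a residue.
(3/233) = −1, so 3 is the smallest positive non-residue mod 233.

3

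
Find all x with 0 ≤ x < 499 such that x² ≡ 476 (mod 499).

63, 436

Since 499 ≡ 3 (mod 4), a square root of 476 is 476^((499+1)/4) = 476^125 mod 499.
Repeated squaring: 476^2≡30, 476^4≡401, 476^8≡123, 476^16≡159, 476^32≡331, 476^64≡280 (mod 499).
476^125 = 476^(64+32+16+8+4+1) ≡ 436 (mod 499).
Check: 436² = 190096 ≡ 476 (mod 499). The two roots are 63 and 436.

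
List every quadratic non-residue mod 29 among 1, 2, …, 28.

2, 3, 8, 10, 11, 12, 14, 15, 17, 18, 19, 21, 26, 27

Square k = 1,…,14 (k and 29−k give the same square):
1²=1, 2²=4, 3²=9, 4²=16, 5²=25, 6²≡7, 7²≡20, 8²≡6, 9²≡23, 10²≡13, 11²≡5, 12²≡28, 13²≡24, 14²≡22 (mod 29).
The residues are {1, 4, 5, 6, 7, 9, 13, 16, 20, 22, 23, 24, 25, 28}; the non-residues are the remaining 14 nonzero classes.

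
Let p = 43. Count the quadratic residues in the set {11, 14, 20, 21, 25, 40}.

(11/43) = +1 → QR.
(14/43) = +1 → QR.
(20/43) = -1 → non-residue.
(21/43) = +1 → QR.
(25/43) = +1 → QR.
(40/43) = +1 → QR.
Total quadratic residues among the 6: 5.

5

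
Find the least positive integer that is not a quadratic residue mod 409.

(2/409) = +1, so 2 is a residue.
(3/409) = +1, so 3 is a residue.
(4/409) = +1, so 4 is a residue.
(5/409) = +1, so 5 is a residue.
(6/409) = +1, so 6 is a residue.
(7/409) = −1, so 7 is the smallest positive non-residue mod 409.

7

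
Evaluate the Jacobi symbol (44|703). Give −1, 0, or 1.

1

Pull out 2^2: since 703 ≡ 7 (mod 8), (2/703) = +1, so (2/703)^2 = +1.
Reciprocity: 11 ≡ 3 and 703 ≡ 3 (mod 4), so (11/703) = −(703/11).
Reduce top mod 11: now compute (10/11).
Pull out 2: since 11 ≡ 3 (mod 8), (2/11) = -1.
Reciprocity: 5 ≡ 1 and 11 ≡ 3 (mod 4), so (5/11) = +(11/5).
Reduce top mod 5: now compute (1/5).
Reached (1/5) = 1. Collecting the sign flips along the way, the symbol is +1.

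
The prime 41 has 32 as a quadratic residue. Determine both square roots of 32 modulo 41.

14, 27

41 ≡ 1 (mod 4), so we find a root by search.
Trying successive values, 14² = 196 ≡ 32 (mod 41). The other root is 41 − 14 = 27.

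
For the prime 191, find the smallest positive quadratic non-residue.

(2/191) = +1, so 2 is a residue.
(3/191) = +1, so 3 is a residue.
(4/191) = +1, so 4 is a residue.
(5/191) = +1, so 5 is a residue.
(6/191) = +1, so 6 is a residue.
(7/191) = −1, so 7 is the smallest positive non-residue mod 191.

7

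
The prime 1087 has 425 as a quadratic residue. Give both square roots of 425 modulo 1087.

Since 1087 ≡ 3 (mod 4), a square root of 425 is 425^((1087+1)/4) = 425^272 mod 1087.
Repeated squaring: 425^2≡183, 425^4≡879, 425^8≡871, 425^16≡1002, 425^32≡703, 425^64≡711, 425^128≡66, 425^256≡8 (mod 1087).
425^272 = 425^(256+16) ≡ 407 (mod 1087).
Check: 407² = 165649 ≡ 425 (mod 1087). The two roots are 407 and 680.

407, 680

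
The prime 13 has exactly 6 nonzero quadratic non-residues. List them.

2 5 6 7 8 11

Square k = 1,…,6 (k and 13−k give the same square):
1²=1, 2²=4, 3²=9, 4²≡3, 5²≡12, 6²≡10 (mod 13).
The residues are {1, 3, 4, 9, 10, 12}; the non-residues are the remaining 6 nonzero classes.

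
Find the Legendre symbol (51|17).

0

First reduce: 51 ≡ 0 (mod 17).
Top reduces to 0: gcd > 1, so the symbol is 0.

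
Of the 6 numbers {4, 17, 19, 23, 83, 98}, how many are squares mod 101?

4

(4/101) = +1 → QR.
(17/101) = +1 → QR.
(19/101) = +1 → QR.
(23/101) = +1 → QR.
(83/101) = -1 → non-residue.
(98/101) = -1 → non-residue.
Total quadratic residues among the 6: 4.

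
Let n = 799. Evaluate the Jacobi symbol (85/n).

Reciprocity: 85 ≡ 1 and 799 ≡ 3 (mod 4), so (85/799) = +(799/85).
Reduce top mod 85: now compute (34/85).
Pull out 2: since 85 ≡ 5 (mod 8), (2/85) = -1.
Reciprocity: 17 ≡ 1 and 85 ≡ 1 (mod 4), so (17/85) = +(85/17).
Reduce top mod 17: now compute (0/17).
Top reduces to 0: gcd > 1, so the symbol is 0.

0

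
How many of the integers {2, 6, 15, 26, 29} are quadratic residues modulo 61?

1

(2/61) = -1 → non-residue.
(6/61) = -1 → non-residue.
(15/61) = +1 → QR.
(26/61) = -1 → non-residue.
(29/61) = -1 → non-residue.
Total quadratic residues among the 5: 1.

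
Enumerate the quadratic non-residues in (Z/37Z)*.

Square k = 1,…,18 (k and 37−k give the same square):
1²=1, 2²=4, 3²=9, 4²=16, 5²=25, 6²=36, 7²≡12, 8²≡27, 9²≡7, 10²≡26, 11²≡10, 12²≡33, 13²≡21, 14²≡11, 15²≡3, 16²≡34, 17²≡30, 18²≡28 (mod 37).
The residues are {1, 3, 4, 7, 9, 10, 11, 12, 16, 21, 25, 26, 27, 28, 30, 33, 34, 36}; the non-residues are the remaining 18 nonzero classes.

2, 5, 6, 8, 13, 14, 15, 17, 18, 19, 20, 22, 23, 24, 29, 31, 32, 35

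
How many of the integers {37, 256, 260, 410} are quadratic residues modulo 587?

2

(37/587) = -1 → non-residue.
(256/587) = +1 → QR.
(260/587) = +1 → QR.
(410/587) = -1 → non-residue.
Total quadratic residues among the 4: 2.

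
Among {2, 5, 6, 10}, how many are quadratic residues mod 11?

1

(2/11) = -1 → non-residue.
(5/11) = +1 → QR.
(6/11) = -1 → non-residue.
(10/11) = -1 → non-residue.
Total quadratic residues among the 4: 1.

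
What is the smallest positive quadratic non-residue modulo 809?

3

(2/809) = +1, so 2 is a residue.
(3/809) = −1, so 3 is the smallest positive non-residue mod 809.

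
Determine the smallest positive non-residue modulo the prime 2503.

(2/2503) = +1, so 2 is a residue.
(3/2503) = −1, so 3 is the smallest positive non-residue mod 2503.

3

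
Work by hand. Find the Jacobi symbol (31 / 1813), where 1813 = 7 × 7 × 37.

Reciprocity: 31 ≡ 3 and 1813 ≡ 1 (mod 4), so (31/1813) = +(1813/31).
Reduce top mod 31: now compute (15/31).
Reciprocity: 15 ≡ 3 and 31 ≡ 3 (mod 4), so (15/31) = −(31/15).
Reduce top mod 15: now compute (1/15).
Reached (1/15) = 1. Collecting the sign flips along the way, the symbol is -1.

-1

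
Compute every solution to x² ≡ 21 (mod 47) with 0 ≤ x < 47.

16, 31

Since 47 ≡ 3 (mod 4), a square root of 21 is 21^((47+1)/4) = 21^12 mod 47.
Repeated squaring: 21^2≡18, 21^4≡42, 21^8≡25 (mod 47).
21^12 = 21^(8+4) ≡ 16 (mod 47).
Check: 16² = 256 ≡ 21 (mod 47). The two roots are 16 and 31.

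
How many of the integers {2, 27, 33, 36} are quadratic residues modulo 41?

3

(2/41) = +1 → QR.
(27/41) = -1 → non-residue.
(33/41) = +1 → QR.
(36/41) = +1 → QR.
Total quadratic residues among the 4: 3.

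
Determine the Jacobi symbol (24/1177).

1

Pull out 2^3: since 1177 ≡ 1 (mod 8), (2/1177) = +1, so (2/1177)^3 = +1.
Reciprocity: 3 ≡ 3 and 1177 ≡ 1 (mod 4), so (3/1177) = +(1177/3).
Reduce top mod 3: now compute (1/3).
Reached (1/3) = 1. Collecting the sign flips along the way, the symbol is +1.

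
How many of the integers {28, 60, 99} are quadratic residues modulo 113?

3

(28/113) = +1 → QR.
(60/113) = +1 → QR.
(99/113) = +1 → QR.
Total quadratic residues among the 3: 3.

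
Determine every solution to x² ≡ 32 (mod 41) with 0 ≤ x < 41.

41 ≡ 1 (mod 4), so we find a root by search.
Trying successive values, 14² = 196 ≡ 32 (mod 41). The other root is 41 − 14 = 27.

14, 27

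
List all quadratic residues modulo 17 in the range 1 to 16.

1, 2, 4, 8, 9, 13, 15, 16

Square k = 1,…,8 (k and 17−k give the same square):
1²=1, 2²=4, 3²=9, 4²=16, 5²≡8, 6²≡2, 7²≡15, 8²≡13 (mod 17).
So the quadratic residues mod 17 are {1, 2, 4, 8, 9, 13, 15, 16}.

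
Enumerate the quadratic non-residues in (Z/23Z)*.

Square k = 1,…,11 (k and 23−k give the same square):
1²=1, 2²=4, 3²=9, 4²=16, 5²≡2, 6²≡13, 7²≡3, 8²≡18, 9²≡12, 10²≡8, 11²≡6 (mod 23).
The residues are {1, 2, 3, 4, 6, 8, 9, 12, 13, 16, 18}; the non-residues are the remaining 11 nonzero classes.

5, 7, 10, 11, 14, 15, 17, 19, 20, 21, 22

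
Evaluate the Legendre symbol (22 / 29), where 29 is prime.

Pull out 2: since 29 ≡ 5 (mod 8), (2/29) = -1.
Reciprocity: 11 ≡ 3 and 29 ≡ 1 (mod 4), so (11/29) = +(29/11).
Reduce top mod 11: now compute (7/11).
Reciprocity: 7 ≡ 3 and 11 ≡ 3 (mod 4), so (7/11) = −(11/7).
Reduce top mod 7: now compute (4/7).
Pull out 2^2: since 7 ≡ 7 (mod 8), (2/7) = +1, so (2/7)^2 = +1.
Reached (1/7) = 1. Collecting the sign flips along the way, the symbol is +1.

1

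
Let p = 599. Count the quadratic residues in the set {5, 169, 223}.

2

(5/599) = +1 → QR.
(169/599) = +1 → QR.
(223/599) = -1 → non-residue.
Total quadratic residues among the 3: 2.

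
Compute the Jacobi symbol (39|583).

Reciprocity: 39 ≡ 3 and 583 ≡ 3 (mod 4), so (39/583) = −(583/39).
Reduce top mod 39: now compute (37/39).
Reciprocity: 37 ≡ 1 and 39 ≡ 3 (mod 4), so (37/39) = +(39/37).
Reduce top mod 37: now compute (2/37).
Pull out 2: since 37 ≡ 5 (mod 8), (2/37) = -1.
Reached (1/37) = 1. Collecting the sign flips along the way, the symbol is +1.

1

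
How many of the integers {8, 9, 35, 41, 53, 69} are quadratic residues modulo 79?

(8/79) = +1 → QR.
(9/79) = +1 → QR.
(35/79) = -1 → non-residue.
(41/79) = -1 → non-residue.
(53/79) = -1 → non-residue.
(69/79) = -1 → non-residue.
Total quadratic residues among the 6: 2.

2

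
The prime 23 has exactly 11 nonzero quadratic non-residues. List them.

Square k = 1,…,11 (k and 23−k give the same square):
1²=1, 2²=4, 3²=9, 4²=16, 5²≡2, 6²≡13, 7²≡3, 8²≡18, 9²≡12, 10²≡8, 11²≡6 (mod 23).
The residues are {1, 2, 3, 4, 6, 8, 9, 12, 13, 16, 18}; the non-residues are the remaining 11 nonzero classes.

5, 7, 10, 11, 14, 15, 17, 19, 20, 21, 22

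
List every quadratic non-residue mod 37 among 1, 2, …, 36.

Square k = 1,…,18 (k and 37−k give the same square):
1²=1, 2²=4, 3²=9, 4²=16, 5²=25, 6²=36, 7²≡12, 8²≡27, 9²≡7, 10²≡26, 11²≡10, 12²≡33, 13²≡21, 14²≡11, 15²≡3, 16²≡34, 17²≡30, 18²≡28 (mod 37).
The residues are {1, 3, 4, 7, 9, 10, 11, 12, 16, 21, 25, 26, 27, 28, 30, 33, 34, 36}; the non-residues are the remaining 18 nonzero classes.

2,5,6,8,13,14,15,17,18,19,20,22,23,24,29,31,32,35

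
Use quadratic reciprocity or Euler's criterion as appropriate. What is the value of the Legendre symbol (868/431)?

1

First reduce: 868 ≡ 6 (mod 431).
Pull out 2: since 431 ≡ 7 (mod 8), (2/431) = +1.
Reciprocity: 3 ≡ 3 and 431 ≡ 3 (mod 4), so (3/431) = −(431/3).
Reduce top mod 3: now compute (2/3).
Pull out 2: since 3 ≡ 3 (mod 8), (2/3) = -1.
Reached (1/3) = 1. Collecting the sign flips along the way, the symbol is +1.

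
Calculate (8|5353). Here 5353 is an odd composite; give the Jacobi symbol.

Pull out 2^3: since 5353 ≡ 1 (mod 8), (2/5353) = +1, so (2/5353)^3 = +1.
Reached (1/5353) = 1. Collecting the sign flips along the way, the symbol is +1.

1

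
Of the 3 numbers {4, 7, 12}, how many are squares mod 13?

(4/13) = +1 → QR.
(7/13) = -1 → non-residue.
(12/13) = +1 → QR.
Total quadratic residues among the 3: 2.

2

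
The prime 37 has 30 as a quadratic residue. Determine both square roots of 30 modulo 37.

17, 20

37 ≡ 1 (mod 4), so we find a root by search.
Trying successive values, 17² = 289 ≡ 30 (mod 37). The other root is 37 − 17 = 20.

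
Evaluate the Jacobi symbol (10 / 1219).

-1

Pull out 2: since 1219 ≡ 3 (mod 8), (2/1219) = -1.
Reciprocity: 5 ≡ 1 and 1219 ≡ 3 (mod 4), so (5/1219) = +(1219/5).
Reduce top mod 5: now compute (4/5).
Pull out 2^2: since 5 ≡ 5 (mod 8), (2/5) = -1, so (2/5)^2 = +1.
Reached (1/5) = 1. Collecting the sign flips along the way, the symbol is -1.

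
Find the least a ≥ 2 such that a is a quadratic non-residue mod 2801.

3

(2/2801) = +1, so 2 is a residue.
(3/2801) = −1, so 3 is the smallest positive non-residue mod 2801.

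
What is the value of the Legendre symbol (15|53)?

Euler's criterion: (15/53) ≡ 15^26 (mod 53).
15^2 ≡ 13 (mod 53)
15^4 ≡ 10 (mod 53)
15^8 ≡ 47 (mod 53)
15^16 ≡ 36 (mod 53)
15^26 = 15^(16+8+2) ≡ 1 (mod 53).
Result is 1, so (15/53) = 1.

1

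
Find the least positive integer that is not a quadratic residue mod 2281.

(2/2281) = +1, so 2 is a residue.
(3/2281) = +1, so 3 is a residue.
(4/2281) = +1, so 4 is a residue.
(5/2281) = +1, so 5 is a residue.
(6/2281) = +1, so 6 is a residue.
(7/2281) = −1, so 7 is the smallest positive non-residue mod 2281.

7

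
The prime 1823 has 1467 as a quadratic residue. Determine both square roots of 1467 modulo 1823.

831, 992

Since 1823 ≡ 3 (mod 4), a square root of 1467 is 1467^((1823+1)/4) = 1467^456 mod 1823.
Repeated squaring: 1467^2≡949, 1467^4≡39, 1467^8≡1521, 1467^16≡54, 1467^32≡1093, 1467^64≡584, 1467^128≡155, 1467^256≡326 (mod 1823).
1467^456 = 1467^(256+128+64+8) ≡ 831 (mod 1823).
Check: 831² = 690561 ≡ 1467 (mod 1823). The two roots are 831 and 992.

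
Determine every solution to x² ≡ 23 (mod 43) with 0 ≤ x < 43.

Since 43 ≡ 3 (mod 4), a square root of 23 is 23^((43+1)/4) = 23^11 mod 43.
Repeated squaring: 23^2≡13, 23^4≡40, 23^8≡9 (mod 43).
23^11 = 23^(8+2+1) ≡ 25 (mod 43).
Check: 25² = 625 ≡ 23 (mod 43). The two roots are 18 and 25.

18, 25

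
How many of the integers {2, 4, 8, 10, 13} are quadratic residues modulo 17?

(2/17) = +1 → QR.
(4/17) = +1 → QR.
(8/17) = +1 → QR.
(10/17) = -1 → non-residue.
(13/17) = +1 → QR.
Total quadratic residues among the 5: 4.

4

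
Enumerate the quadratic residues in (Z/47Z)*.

1, 2, 3, 4, 6, 7, 8, 9, 12, 14, 16, 17, 18, 21, 24, 25, 27, 28, 32, 34, 36, 37, 42

Square k = 1,…,23 (k and 47−k give the same square):
1²=1, 2²=4, 3²=9, 4²=16, 5²=25, 6²=36, 7²≡2, 8²≡17, 9²≡34, 10²≡6, 11²≡27, 12²≡3, 13²≡28, 14²≡8, 15²≡37, 16²≡21, 17²≡7, 18²≡42, 19²≡32, 20²≡24, 21²≡18, 22²≡14, 23²≡12 (mod 47).
So the quadratic residues mod 47 are {1, 2, 3, 4, 6, 7, 8, 9, 12, 14, 16, 17, 18, 21, 24, 25, 27, 28, 32, 34, 36, 37, 42}.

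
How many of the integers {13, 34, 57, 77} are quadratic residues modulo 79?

(13/79) = +1 → QR.
(34/79) = -1 → non-residue.
(57/79) = -1 → non-residue.
(77/79) = -1 → non-residue.
Total quadratic residues among the 4: 1.

1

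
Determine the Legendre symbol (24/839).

Euler's criterion: (24/839) ≡ 24^419 (mod 839).
24^2 ≡ 576 (mod 839)
24^4 ≡ 371 (mod 839)
24^8 ≡ 45 (mod 839)
24^16 ≡ 347 (mod 839)
24^32 ≡ 432 (mod 839)
24^64 ≡ 366 (mod 839)
24^128 ≡ 555 (mod 839)
24^256 ≡ 112 (mod 839)
24^419 = 24^(256+128+32+2+1) ≡ 1 (mod 839).
Result is 1, so (24/839) = 1.

1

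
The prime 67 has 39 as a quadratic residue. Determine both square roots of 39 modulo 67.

Since 67 ≡ 3 (mod 4), a square root of 39 is 39^((67+1)/4) = 39^17 mod 67.
Repeated squaring: 39^2≡47, 39^4≡65, 39^8≡4, 39^16≡16 (mod 67).
39^17 = 39^(16+1) ≡ 21 (mod 67).
Check: 21² = 441 ≡ 39 (mod 67). The two roots are 21 and 46.

21, 46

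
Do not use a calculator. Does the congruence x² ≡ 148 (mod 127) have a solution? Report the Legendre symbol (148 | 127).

1

Euler's criterion: (148/127) ≡ 21^63 (mod 127).
21^2 ≡ 60 (mod 127)
21^4 ≡ 44 (mod 127)
21^8 ≡ 31 (mod 127)
21^16 ≡ 72 (mod 127)
21^32 ≡ 104 (mod 127)
21^63 = 21^(32+16+8+4+2+1) ≡ 1 (mod 127).
Result is 1, so (148/127) = 1.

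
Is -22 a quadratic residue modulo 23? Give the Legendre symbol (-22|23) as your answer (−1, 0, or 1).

1

Euler's criterion: (-22/23) ≡ 1^11 (mod 23).
1^2 ≡ 1 (mod 23)
1^4 ≡ 1 (mod 23)
1^8 ≡ 1 (mod 23)
1^11 = 1^(8+2+1) ≡ 1 (mod 23).
Result is 1, so (-22/23) = 1.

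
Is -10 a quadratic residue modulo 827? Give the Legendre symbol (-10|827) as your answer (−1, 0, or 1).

Euler's criterion: (-10/827) ≡ 817^413 (mod 827).
817^2 ≡ 100 (mod 827)
817^4 ≡ 76 (mod 827)
817^8 ≡ 814 (mod 827)
817^16 ≡ 169 (mod 827)
817^32 ≡ 443 (mod 827)
817^64 ≡ 250 (mod 827)
817^128 ≡ 475 (mod 827)
817^256 ≡ 681 (mod 827)
817^413 = 817^(256+128+16+8+4+1) ≡ 826 (mod 827).
Result is 826 ≡ −1, so (-10/827) = −1.

-1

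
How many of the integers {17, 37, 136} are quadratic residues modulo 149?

(17/149) = +1 → QR.
(37/149) = +1 → QR.
(136/149) = -1 → non-residue.
Total quadratic residues among the 3: 2.

2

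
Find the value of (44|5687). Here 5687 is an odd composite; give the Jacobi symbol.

0

Pull out 2^2: since 5687 ≡ 7 (mod 8), (2/5687) = +1, so (2/5687)^2 = +1.
Reciprocity: 11 ≡ 3 and 5687 ≡ 3 (mod 4), so (11/5687) = −(5687/11).
Reduce top mod 11: now compute (0/11).
Top reduces to 0: gcd > 1, so the symbol is 0.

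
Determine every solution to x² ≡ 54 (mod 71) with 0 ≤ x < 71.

14, 57

Since 71 ≡ 3 (mod 4), a square root of 54 is 54^((71+1)/4) = 54^18 mod 71.
Repeated squaring: 54^2≡5, 54^4≡25, 54^8≡57, 54^16≡54 (mod 71).
54^18 = 54^(16+2) ≡ 57 (mod 71).
Check: 57² = 3249 ≡ 54 (mod 71). The two roots are 14 and 57.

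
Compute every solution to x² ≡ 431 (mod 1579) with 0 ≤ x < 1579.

236, 1343

Since 1579 ≡ 3 (mod 4), a square root of 431 is 431^((1579+1)/4) = 431^395 mod 1579.
Repeated squaring: 431^2≡1018, 431^4≡500, 431^8≡518, 431^16≡1473, 431^32≡183, 431^64≡330, 431^128≡1528, 431^256≡1022 (mod 1579).
431^395 = 431^(256+128+8+2+1) ≡ 1343 (mod 1579).
Check: 1343² = 1803649 ≡ 431 (mod 1579). The two roots are 236 and 1343.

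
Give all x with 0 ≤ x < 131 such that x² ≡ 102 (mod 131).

44, 87

Since 131 ≡ 3 (mod 4), a square root of 102 is 102^((131+1)/4) = 102^33 mod 131.
Repeated squaring: 102^2≡55, 102^4≡12, 102^8≡13, 102^16≡38, 102^32≡3 (mod 131).
102^33 = 102^(32+1) ≡ 44 (mod 131).
Check: 44² = 1936 ≡ 102 (mod 131). The two roots are 44 and 87.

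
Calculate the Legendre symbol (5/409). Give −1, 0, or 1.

Reciprocity: 5 ≡ 1 and 409 ≡ 1 (mod 4), so (5/409) = +(409/5).
Reduce top mod 5: now compute (4/5).
Pull out 2^2: since 5 ≡ 5 (mod 8), (2/5) = -1, so (2/5)^2 = +1.
Reached (1/5) = 1. Collecting the sign flips along the way, the symbol is +1.

1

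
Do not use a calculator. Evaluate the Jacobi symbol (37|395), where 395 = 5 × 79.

Reciprocity: 37 ≡ 1 and 395 ≡ 3 (mod 4), so (37/395) = +(395/37).
Reduce top mod 37: now compute (25/37).
Reciprocity: 25 ≡ 1 and 37 ≡ 1 (mod 4), so (25/37) = +(37/25).
Reduce top mod 25: now compute (12/25).
Pull out 2^2: since 25 ≡ 1 (mod 8), (2/25) = +1, so (2/25)^2 = +1.
Reciprocity: 3 ≡ 3 and 25 ≡ 1 (mod 4), so (3/25) = +(25/3).
Reduce top mod 3: now compute (1/3).
Reached (1/3) = 1. Collecting the sign flips along the way, the symbol is +1.

1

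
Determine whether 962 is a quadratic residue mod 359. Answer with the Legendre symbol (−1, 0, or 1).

-1

First reduce: 962 ≡ 244 (mod 359).
Pull out 2^2: since 359 ≡ 7 (mod 8), (2/359) = +1, so (2/359)^2 = +1.
Reciprocity: 61 ≡ 1 and 359 ≡ 3 (mod 4), so (61/359) = +(359/61).
Reduce top mod 61: now compute (54/61).
Pull out 2: since 61 ≡ 5 (mod 8), (2/61) = -1.
Reciprocity: 27 ≡ 3 and 61 ≡ 1 (mod 4), so (27/61) = +(61/27).
Reduce top mod 27: now compute (7/27).
Reciprocity: 7 ≡ 3 and 27 ≡ 3 (mod 4), so (7/27) = −(27/7).
Reduce top mod 7: now compute (6/7).
Pull out 2: since 7 ≡ 7 (mod 8), (2/7) = +1.
Reciprocity: 3 ≡ 3 and 7 ≡ 3 (mod 4), so (3/7) = −(7/3).
Reduce top mod 3: now compute (1/3).
Reached (1/3) = 1. Collecting the sign flips along the way, the symbol is -1.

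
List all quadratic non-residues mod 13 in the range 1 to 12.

Square k = 1,…,6 (k and 13−k give the same square):
1²=1, 2²=4, 3²=9, 4²≡3, 5²≡12, 6²≡10 (mod 13).
The residues are {1, 3, 4, 9, 10, 12}; the non-residues are the remaining 6 nonzero classes.

2, 5, 6, 7, 8, 11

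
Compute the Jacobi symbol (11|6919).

0

Reciprocity: 11 ≡ 3 and 6919 ≡ 3 (mod 4), so (11/6919) = −(6919/11).
Reduce top mod 11: now compute (0/11).
Top reduces to 0: gcd > 1, so the symbol is 0.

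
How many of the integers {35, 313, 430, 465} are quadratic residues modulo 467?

(35/467) = -1 → non-residue.
(313/467) = -1 → non-residue.
(430/467) = +1 → QR.
(465/467) = +1 → QR.
Total quadratic residues among the 4: 2.

2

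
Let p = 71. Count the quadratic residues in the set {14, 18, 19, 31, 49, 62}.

3

(14/71) = -1 → non-residue.
(18/71) = +1 → QR.
(19/71) = +1 → QR.
(31/71) = -1 → non-residue.
(49/71) = +1 → QR.
(62/71) = -1 → non-residue.
Total quadratic residues among the 6: 3.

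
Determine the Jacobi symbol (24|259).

1

Pull out 2^3: since 259 ≡ 3 (mod 8), (2/259) = -1, so (2/259)^3 = -1.
Reciprocity: 3 ≡ 3 and 259 ≡ 3 (mod 4), so (3/259) = −(259/3).
Reduce top mod 3: now compute (1/3).
Reached (1/3) = 1. Collecting the sign flips along the way, the symbol is +1.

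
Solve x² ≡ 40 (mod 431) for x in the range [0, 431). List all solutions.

Since 431 ≡ 3 (mod 4), a square root of 40 is 40^((431+1)/4) = 40^108 mod 431.
Repeated squaring: 40^2≡307, 40^4≡291, 40^8≡205, 40^16≡218, 40^32≡114, 40^64≡66 (mod 431).
40^108 = 40^(64+32+8+4) ≡ 389 (mod 431).
Check: 389² = 151321 ≡ 40 (mod 431). The two roots are 42 and 389.

42, 389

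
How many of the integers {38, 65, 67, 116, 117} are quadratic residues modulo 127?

2

(38/127) = +1 → QR.
(65/127) = -1 → non-residue.
(67/127) = -1 → non-residue.
(116/127) = -1 → non-residue.
(117/127) = +1 → QR.
Total quadratic residues among the 5: 2.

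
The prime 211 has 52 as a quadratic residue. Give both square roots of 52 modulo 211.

91, 120

Since 211 ≡ 3 (mod 4), a square root of 52 is 52^((211+1)/4) = 52^53 mod 211.
Repeated squaring: 52^2≡172, 52^4≡44, 52^8≡37, 52^16≡103, 52^32≡59 (mod 211).
52^53 = 52^(32+16+4+1) ≡ 120 (mod 211).
Check: 120² = 14400 ≡ 52 (mod 211). The two roots are 91 and 120.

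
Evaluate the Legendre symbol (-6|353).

-1

Euler's criterion: (-6/353) ≡ 347^176 (mod 353).
347^2 ≡ 36 (mod 353)
347^4 ≡ 237 (mod 353)
347^8 ≡ 42 (mod 353)
347^16 ≡ 352 (mod 353)
347^32 ≡ 1 (mod 353)
347^64 ≡ 1 (mod 353)
347^128 ≡ 1 (mod 353)
347^176 = 347^(128+32+16) ≡ 352 (mod 353).
Result is 352 ≡ −1, so (-6/353) = −1.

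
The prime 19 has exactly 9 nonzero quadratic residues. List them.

1, 4, 5, 6, 7, 9, 11, 16, 17

Square k = 1,…,9 (k and 19−k give the same square):
1²=1, 2²=4, 3²=9, 4²=16, 5²≡6, 6²≡17, 7²≡11, 8²≡7, 9²≡5 (mod 19).
So the quadratic residues mod 19 are {1, 4, 5, 6, 7, 9, 11, 16, 17}.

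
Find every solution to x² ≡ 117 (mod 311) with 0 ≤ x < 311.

54, 257

Since 311 ≡ 3 (mod 4), a square root of 117 is 117^((311+1)/4) = 117^78 mod 311.
Repeated squaring: 117^2≡5, 117^4≡25, 117^8≡3, 117^16≡9, 117^32≡81, 117^64≡30 (mod 311).
117^78 = 117^(64+8+4+2) ≡ 54 (mod 311).
Check: 54² = 2916 ≡ 117 (mod 311). The two roots are 54 and 257.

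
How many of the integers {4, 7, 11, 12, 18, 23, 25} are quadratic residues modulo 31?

4

(4/31) = +1 → QR.
(7/31) = +1 → QR.
(11/31) = -1 → non-residue.
(12/31) = -1 → non-residue.
(18/31) = +1 → QR.
(23/31) = -1 → non-residue.
(25/31) = +1 → QR.
Total quadratic residues among the 7: 4.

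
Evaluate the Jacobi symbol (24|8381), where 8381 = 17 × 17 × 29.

1

Pull out 2^3: since 8381 ≡ 5 (mod 8), (2/8381) = -1, so (2/8381)^3 = -1.
Reciprocity: 3 ≡ 3 and 8381 ≡ 1 (mod 4), so (3/8381) = +(8381/3).
Reduce top mod 3: now compute (2/3).
Pull out 2: since 3 ≡ 3 (mod 8), (2/3) = -1.
Reached (1/3) = 1. Collecting the sign flips along the way, the symbol is +1.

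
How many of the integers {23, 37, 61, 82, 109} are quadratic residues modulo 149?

3

(23/149) = -1 → non-residue.
(37/149) = +1 → QR.
(61/149) = +1 → QR.
(82/149) = +1 → QR.
(109/149) = -1 → non-residue.
Total quadratic residues among the 5: 3.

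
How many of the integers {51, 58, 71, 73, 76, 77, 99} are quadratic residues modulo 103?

2

(51/103) = -1 → non-residue.
(58/103) = +1 → QR.
(71/103) = -1 → non-residue.
(73/103) = -1 → non-residue.
(76/103) = +1 → QR.
(77/103) = -1 → non-residue.
(99/103) = -1 → non-residue.
Total quadratic residues among the 7: 2.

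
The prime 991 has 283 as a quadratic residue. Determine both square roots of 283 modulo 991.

Since 991 ≡ 3 (mod 4), a square root of 283 is 283^((991+1)/4) = 283^248 mod 991.
Repeated squaring: 283^2≡809, 283^4≡421, 283^8≡843, 283^16≡102, 283^32≡494, 283^64≡250, 283^128≡67 (mod 991).
283^248 = 283^(128+64+32+16+8) ≡ 579 (mod 991).
Check: 579² = 335241 ≡ 283 (mod 991). The two roots are 412 and 579.

412, 579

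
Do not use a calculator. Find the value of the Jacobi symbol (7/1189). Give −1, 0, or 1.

-1

Reciprocity: 7 ≡ 3 and 1189 ≡ 1 (mod 4), so (7/1189) = +(1189/7).
Reduce top mod 7: now compute (6/7).
Pull out 2: since 7 ≡ 7 (mod 8), (2/7) = +1.
Reciprocity: 3 ≡ 3 and 7 ≡ 3 (mod 4), so (3/7) = −(7/3).
Reduce top mod 3: now compute (1/3).
Reached (1/3) = 1. Collecting the sign flips along the way, the symbol is -1.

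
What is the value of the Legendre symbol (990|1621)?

Pull out 2: since 1621 ≡ 5 (mod 8), (2/1621) = -1.
Reciprocity: 495 ≡ 3 and 1621 ≡ 1 (mod 4), so (495/1621) = +(1621/495).
Reduce top mod 495: now compute (136/495).
Pull out 2^3: since 495 ≡ 7 (mod 8), (2/495) = +1, so (2/495)^3 = +1.
Reciprocity: 17 ≡ 1 and 495 ≡ 3 (mod 4), so (17/495) = +(495/17).
Reduce top mod 17: now compute (2/17).
Pull out 2: since 17 ≡ 1 (mod 8), (2/17) = +1.
Reached (1/17) = 1. Collecting the sign flips along the way, the symbol is -1.

-1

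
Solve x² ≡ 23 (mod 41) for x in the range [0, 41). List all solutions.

8, 33

41 ≡ 1 (mod 4), so we find a root by search.
Trying successive values, 8² = 64 ≡ 23 (mod 41). The other root is 41 − 8 = 33.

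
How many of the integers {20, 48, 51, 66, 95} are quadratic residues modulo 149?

(20/149) = +1 → QR.
(48/149) = -1 → non-residue.
(51/149) = -1 → non-residue.
(66/149) = -1 → non-residue.
(95/149) = +1 → QR.
Total quadratic residues among the 5: 2.

2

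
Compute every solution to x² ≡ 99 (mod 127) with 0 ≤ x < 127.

37, 90

Since 127 ≡ 3 (mod 4), a square root of 99 is 99^((127+1)/4) = 99^32 mod 127.
Repeated squaring: 99^2≡22, 99^4≡103, 99^8≡68, 99^16≡52, 99^32≡37 (mod 127).
99^32 = 99^(32) ≡ 37 (mod 127).
Check: 37² = 1369 ≡ 99 (mod 127). The two roots are 37 and 90.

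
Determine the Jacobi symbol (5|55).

Reciprocity: 5 ≡ 1 and 55 ≡ 3 (mod 4), so (5/55) = +(55/5).
Reduce top mod 5: now compute (0/5).
Top reduces to 0: gcd > 1, so the symbol is 0.

0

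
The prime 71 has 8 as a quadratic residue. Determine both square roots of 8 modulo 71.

Since 71 ≡ 3 (mod 4), a square root of 8 is 8^((71+1)/4) = 8^18 mod 71.
Repeated squaring: 8^2≡64, 8^4≡49, 8^8≡58, 8^16≡27 (mod 71).
8^18 = 8^(16+2) ≡ 24 (mod 71).
Check: 24² = 576 ≡ 8 (mod 71). The two roots are 24 and 47.

24, 47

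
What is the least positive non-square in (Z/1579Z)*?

2

(2/1579) = −1, so 2 is the smallest positive non-residue mod 1579.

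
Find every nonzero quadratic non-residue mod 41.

Square k = 1,…,20 (k and 41−k give the same square):
1²=1, 2²=4, 3²=9, 4²=16, 5²=25, 6²=36, 7²≡8, 8²≡23, 9²≡40, 10²≡18, 11²≡39, 12²≡21, 13²≡5, 14²≡32, 15²≡20, 16²≡10, 17²≡2, 18²≡37, 19²≡33, 20²≡31 (mod 41).
The residues are {1, 2, 4, 5, 8, 9, 10, 16, 18, 20, 21, 23, 25, 31, 32, 33, 36, 37, 39, 40}; the non-residues are the remaining 20 nonzero classes.

3, 6, 7, 11, 12, 13, 14, 15, 17, 19, 22, 24, 26, 27, 28, 29, 30, 34, 35, 38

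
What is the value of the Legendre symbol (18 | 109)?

-1

Pull out 2: since 109 ≡ 5 (mod 8), (2/109) = -1.
Reciprocity: 9 ≡ 1 and 109 ≡ 1 (mod 4), so (9/109) = +(109/9).
Reduce top mod 9: now compute (1/9).
Reached (1/9) = 1. Collecting the sign flips along the way, the symbol is -1.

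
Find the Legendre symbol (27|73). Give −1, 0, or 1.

Reciprocity: 27 ≡ 3 and 73 ≡ 1 (mod 4), so (27/73) = +(73/27).
Reduce top mod 27: now compute (19/27).
Reciprocity: 19 ≡ 3 and 27 ≡ 3 (mod 4), so (19/27) = −(27/19).
Reduce top mod 19: now compute (8/19).
Pull out 2^3: since 19 ≡ 3 (mod 8), (2/19) = -1, so (2/19)^3 = -1.
Reached (1/19) = 1. Collecting the sign flips along the way, the symbol is +1.

1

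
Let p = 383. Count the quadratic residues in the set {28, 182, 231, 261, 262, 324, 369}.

(28/383) = +1 → QR.
(182/383) = -1 → non-residue.
(231/383) = -1 → non-residue.
(261/383) = +1 → QR.
(262/383) = -1 → non-residue.
(324/383) = +1 → QR.
(369/383) = -1 → non-residue.
Total quadratic residues among the 7: 3.

3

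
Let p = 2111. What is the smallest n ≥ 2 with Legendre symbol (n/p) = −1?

(2/2111) = +1, so 2 is a residue.
(3/2111) = +1, so 3 is a residue.
(4/2111) = +1, so 4 is a residue.
(5/2111) = +1, so 5 is a residue.
(6/2111) = +1, so 6 is a residue.
(7/2111) = −1, so 7 is the smallest positive non-residue mod 2111.

7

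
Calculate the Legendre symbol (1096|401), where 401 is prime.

Euler's criterion: (1096/401) ≡ 294^200 (mod 401).
294^2 ≡ 221 (mod 401)
294^4 ≡ 320 (mod 401)
294^8 ≡ 145 (mod 401)
294^16 ≡ 173 (mod 401)
294^32 ≡ 255 (mod 401)
294^64 ≡ 63 (mod 401)
294^128 ≡ 360 (mod 401)
294^200 = 294^(128+64+8) ≡ 400 (mod 401).
Result is 400 ≡ −1, so (1096/401) = −1.

-1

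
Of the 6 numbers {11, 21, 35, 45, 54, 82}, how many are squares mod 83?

(11/83) = +1 → QR.
(21/83) = +1 → QR.
(35/83) = -1 → non-residue.
(45/83) = -1 → non-residue.
(54/83) = -1 → non-residue.
(82/83) = -1 → non-residue.
Total quadratic residues among the 6: 2.

2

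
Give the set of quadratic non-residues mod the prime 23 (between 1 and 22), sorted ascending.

5 7 10 11 14 15 17 19 20 21 22

Square k = 1,…,11 (k and 23−k give the same square):
1²=1, 2²=4, 3²=9, 4²=16, 5²≡2, 6²≡13, 7²≡3, 8²≡18, 9²≡12, 10²≡8, 11²≡6 (mod 23).
The residues are {1, 2, 3, 4, 6, 8, 9, 12, 13, 16, 18}; the non-residues are the remaining 11 nonzero classes.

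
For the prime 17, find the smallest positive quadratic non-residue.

3

(2/17) = +1, so 2 is a residue.
(3/17) = −1, so 3 is the smallest positive non-residue mod 17.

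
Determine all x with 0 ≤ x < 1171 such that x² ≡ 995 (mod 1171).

559, 612

Since 1171 ≡ 3 (mod 4), a square root of 995 is 995^((1171+1)/4) = 995^293 mod 1171.
Repeated squaring: 995^2≡530, 995^4≡1031, 995^8≡864, 995^16≡569, 995^32≡565, 995^64≡713, 995^128≡155, 995^256≡605 (mod 1171).
995^293 = 995^(256+32+4+1) ≡ 612 (mod 1171).
Check: 612² = 374544 ≡ 995 (mod 1171). The two roots are 559 and 612.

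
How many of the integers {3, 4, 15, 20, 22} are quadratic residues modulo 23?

(3/23) = +1 → QR.
(4/23) = +1 → QR.
(15/23) = -1 → non-residue.
(20/23) = -1 → non-residue.
(22/23) = -1 → non-residue.
Total quadratic residues among the 5: 2.

2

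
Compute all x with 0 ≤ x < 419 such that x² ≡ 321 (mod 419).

Since 419 ≡ 3 (mod 4), a square root of 321 is 321^((419+1)/4) = 321^105 mod 419.
Repeated squaring: 321^2≡386, 321^4≡251, 321^8≡151, 321^16≡175, 321^32≡38, 321^64≡187 (mod 419).
321^105 = 321^(64+32+8+1) ≡ 166 (mod 419).
Check: 166² = 27556 ≡ 321 (mod 419). The two roots are 166 and 253.

166, 253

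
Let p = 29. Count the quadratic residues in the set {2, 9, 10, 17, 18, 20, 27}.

2

(2/29) = -1 → non-residue.
(9/29) = +1 → QR.
(10/29) = -1 → non-residue.
(17/29) = -1 → non-residue.
(18/29) = -1 → non-residue.
(20/29) = +1 → QR.
(27/29) = -1 → non-residue.
Total quadratic residues among the 7: 2.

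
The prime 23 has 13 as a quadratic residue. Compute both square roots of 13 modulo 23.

6, 17

Since 23 ≡ 3 (mod 4), a square root of 13 is 13^((23+1)/4) = 13^6 mod 23.
Repeated squaring: 13^2≡8, 13^4≡18 (mod 23).
13^6 = 13^(4+2) ≡ 6 (mod 23).
Check: 6² = 36 ≡ 13 (mod 23). The two roots are 6 and 17.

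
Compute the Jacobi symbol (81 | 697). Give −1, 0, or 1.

Reciprocity: 81 ≡ 1 and 697 ≡ 1 (mod 4), so (81/697) = +(697/81).
Reduce top mod 81: now compute (49/81).
Reciprocity: 49 ≡ 1 and 81 ≡ 1 (mod 4), so (49/81) = +(81/49).
Reduce top mod 49: now compute (32/49).
Pull out 2^5: since 49 ≡ 1 (mod 8), (2/49) = +1, so (2/49)^5 = +1.
Reached (1/49) = 1. Collecting the sign flips along the way, the symbol is +1.

1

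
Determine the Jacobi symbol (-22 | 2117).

First reduce: -22 ≡ 2095 (mod 2117).
Reciprocity: 2095 ≡ 3 and 2117 ≡ 1 (mod 4), so (2095/2117) = +(2117/2095).
Reduce top mod 2095: now compute (22/2095).
Pull out 2: since 2095 ≡ 7 (mod 8), (2/2095) = +1.
Reciprocity: 11 ≡ 3 and 2095 ≡ 3 (mod 4), so (11/2095) = −(2095/11).
Reduce top mod 11: now compute (5/11).
Reciprocity: 5 ≡ 1 and 11 ≡ 3 (mod 4), so (5/11) = +(11/5).
Reduce top mod 5: now compute (1/5).
Reached (1/5) = 1. Collecting the sign flips along the way, the symbol is -1.

-1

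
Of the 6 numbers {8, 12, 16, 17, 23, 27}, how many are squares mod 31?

2

(8/31) = +1 → QR.
(12/31) = -1 → non-residue.
(16/31) = +1 → QR.
(17/31) = -1 → non-residue.
(23/31) = -1 → non-residue.
(27/31) = -1 → non-residue.
Total quadratic residues among the 6: 2.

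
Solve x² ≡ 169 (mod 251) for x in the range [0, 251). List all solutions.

Since 251 ≡ 3 (mod 4), a square root of 169 is 169^((251+1)/4) = 169^63 mod 251.
Repeated squaring: 169^2≡198, 169^4≡48, 169^8≡45, 169^16≡17, 169^32≡38 (mod 251).
169^63 = 169^(32+16+8+4+2+1) ≡ 13 (mod 251).
Check: 13² = 169 ≡ 169 (mod 251). The two roots are 13 and 238.

13, 238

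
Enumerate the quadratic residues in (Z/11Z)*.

Square k = 1,…,5 (k and 11−k give the same square):
1²=1, 2²=4, 3²=9, 4²≡5, 5²≡3 (mod 11).
So the quadratic residues mod 11 are {1, 3, 4, 5, 9}.

1 3 4 5 9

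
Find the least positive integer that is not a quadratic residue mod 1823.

5

(2/1823) = +1, so 2 is a residue.
(3/1823) = +1, so 3 is a residue.
(4/1823) = +1, so 4 is a residue.
(5/1823) = −1, so 5 is the smallest positive non-residue mod 1823.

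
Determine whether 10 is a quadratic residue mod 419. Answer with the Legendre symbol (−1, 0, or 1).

-1

Pull out 2: since 419 ≡ 3 (mod 8), (2/419) = -1.
Reciprocity: 5 ≡ 1 and 419 ≡ 3 (mod 4), so (5/419) = +(419/5).
Reduce top mod 5: now compute (4/5).
Pull out 2^2: since 5 ≡ 5 (mod 8), (2/5) = -1, so (2/5)^2 = +1.
Reached (1/5) = 1. Collecting the sign flips along the way, the symbol is -1.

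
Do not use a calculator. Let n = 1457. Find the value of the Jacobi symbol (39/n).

Reciprocity: 39 ≡ 3 and 1457 ≡ 1 (mod 4), so (39/1457) = +(1457/39).
Reduce top mod 39: now compute (14/39).
Pull out 2: since 39 ≡ 7 (mod 8), (2/39) = +1.
Reciprocity: 7 ≡ 3 and 39 ≡ 3 (mod 4), so (7/39) = −(39/7).
Reduce top mod 7: now compute (4/7).
Pull out 2^2: since 7 ≡ 7 (mod 8), (2/7) = +1, so (2/7)^2 = +1.
Reached (1/7) = 1. Collecting the sign flips along the way, the symbol is -1.

-1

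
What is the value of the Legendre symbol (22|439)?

1

Pull out 2: since 439 ≡ 7 (mod 8), (2/439) = +1.
Reciprocity: 11 ≡ 3 and 439 ≡ 3 (mod 4), so (11/439) = −(439/11).
Reduce top mod 11: now compute (10/11).
Pull out 2: since 11 ≡ 3 (mod 8), (2/11) = -1.
Reciprocity: 5 ≡ 1 and 11 ≡ 3 (mod 4), so (5/11) = +(11/5).
Reduce top mod 5: now compute (1/5).
Reached (1/5) = 1. Collecting the sign flips along the way, the symbol is +1.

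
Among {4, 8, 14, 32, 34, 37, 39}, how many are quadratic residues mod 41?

(4/41) = +1 → QR.
(8/41) = +1 → QR.
(14/41) = -1 → non-residue.
(32/41) = +1 → QR.
(34/41) = -1 → non-residue.
(37/41) = +1 → QR.
(39/41) = +1 → QR.
Total quadratic residues among the 7: 5.

5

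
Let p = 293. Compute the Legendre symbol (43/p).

Euler's criterion: (43/293) ≡ 43^146 (mod 293).
43^2 ≡ 91 (mod 293)
43^4 ≡ 77 (mod 293)
43^8 ≡ 69 (mod 293)
43^16 ≡ 73 (mod 293)
43^32 ≡ 55 (mod 293)
43^64 ≡ 95 (mod 293)
43^128 ≡ 235 (mod 293)
43^146 = 43^(128+16+2) ≡ 1 (mod 293).
Result is 1, so (43/293) = 1.

1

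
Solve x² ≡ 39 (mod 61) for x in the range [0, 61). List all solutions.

61 ≡ 1 (mod 4), so we find a root by search.
Trying successive values, 10² = 100 ≡ 39 (mod 61). The other root is 61 − 10 = 51.

10, 51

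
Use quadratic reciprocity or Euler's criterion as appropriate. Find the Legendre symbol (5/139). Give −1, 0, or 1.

Reciprocity: 5 ≡ 1 and 139 ≡ 3 (mod 4), so (5/139) = +(139/5).
Reduce top mod 5: now compute (4/5).
Pull out 2^2: since 5 ≡ 5 (mod 8), (2/5) = -1, so (2/5)^2 = +1.
Reached (1/5) = 1. Collecting the sign flips along the way, the symbol is +1.

1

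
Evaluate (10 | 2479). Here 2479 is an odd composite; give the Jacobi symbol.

Pull out 2: since 2479 ≡ 7 (mod 8), (2/2479) = +1.
Reciprocity: 5 ≡ 1 and 2479 ≡ 3 (mod 4), so (5/2479) = +(2479/5).
Reduce top mod 5: now compute (4/5).
Pull out 2^2: since 5 ≡ 5 (mod 8), (2/5) = -1, so (2/5)^2 = +1.
Reached (1/5) = 1. Collecting the sign flips along the way, the symbol is +1.

1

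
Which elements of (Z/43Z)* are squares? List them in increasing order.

1, 4, 6, 9, 10, 11, 13, 14, 15, 16, 17, 21, 23, 24, 25, 31, 35, 36, 38, 40, 41

Square k = 1,…,21 (k and 43−k give the same square):
1²=1, 2²=4, 3²=9, 4²=16, 5²=25, 6²=36, 7²≡6, 8²≡21, 9²≡38, 10²≡14, 11²≡35, 12²≡15, 13²≡40, 14²≡24, 15²≡10, 16²≡41, 17²≡31, 18²≡23, 19²≡17, 20²≡13, 21²≡11 (mod 43).
So the quadratic residues mod 43 are {1, 4, 6, 9, 10, 11, 13, 14, 15, 16, 17, 21, 23, 24, 25, 31, 35, 36, 38, 40, 41}.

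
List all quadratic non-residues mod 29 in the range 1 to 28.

2 3 8 10 11 12 14 15 17 18 19 21 26 27

Square k = 1,…,14 (k and 29−k give the same square):
1²=1, 2²=4, 3²=9, 4²=16, 5²=25, 6²≡7, 7²≡20, 8²≡6, 9²≡23, 10²≡13, 11²≡5, 12²≡28, 13²≡24, 14²≡22 (mod 29).
The residues are {1, 4, 5, 6, 7, 9, 13, 16, 20, 22, 23, 24, 25, 28}; the non-residues are the remaining 14 nonzero classes.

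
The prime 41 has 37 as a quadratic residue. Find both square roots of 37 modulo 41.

41 ≡ 1 (mod 4), so we find a root by search.
Trying successive values, 18² = 324 ≡ 37 (mod 41). The other root is 41 − 18 = 23.

18, 23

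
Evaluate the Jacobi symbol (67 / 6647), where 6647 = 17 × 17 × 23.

-1

Reciprocity: 67 ≡ 3 and 6647 ≡ 3 (mod 4), so (67/6647) = −(6647/67).
Reduce top mod 67: now compute (14/67).
Pull out 2: since 67 ≡ 3 (mod 8), (2/67) = -1.
Reciprocity: 7 ≡ 3 and 67 ≡ 3 (mod 4), so (7/67) = −(67/7).
Reduce top mod 7: now compute (4/7).
Pull out 2^2: since 7 ≡ 7 (mod 8), (2/7) = +1, so (2/7)^2 = +1.
Reached (1/7) = 1. Collecting the sign flips along the way, the symbol is -1.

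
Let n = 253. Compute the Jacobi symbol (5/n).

Reciprocity: 5 ≡ 1 and 253 ≡ 1 (mod 4), so (5/253) = +(253/5).
Reduce top mod 5: now compute (3/5).
Reciprocity: 3 ≡ 3 and 5 ≡ 1 (mod 4), so (3/5) = +(5/3).
Reduce top mod 3: now compute (2/3).
Pull out 2: since 3 ≡ 3 (mod 8), (2/3) = -1.
Reached (1/3) = 1. Collecting the sign flips along the way, the symbol is -1.

-1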